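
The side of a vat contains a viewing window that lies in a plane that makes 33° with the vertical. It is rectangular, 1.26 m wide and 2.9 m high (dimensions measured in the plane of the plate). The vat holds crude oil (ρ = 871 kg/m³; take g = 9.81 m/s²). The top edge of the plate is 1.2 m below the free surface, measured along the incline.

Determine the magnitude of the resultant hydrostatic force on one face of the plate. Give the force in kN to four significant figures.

γ = ρg = 871 × 9.81 / 1000 = 8.54451 kN/m³.
The plate makes 33° with the vertical, i.e. θ = 90° − 33° = 57° to the horizontal. Measuring y along the incline from the free-surface line, vertical depth h = y·sinθ with sinθ = 0.838671.
The centroid lies 2.9/2 = 1.45 m below the top edge, so y_c = 1.2 + 1.45 = 2.65 m and h_c = 2.65 × 0.838671 = 2.22248 m.
A = 1.26 × 2.9 = 3.654 m².
Resultant F = γ·h_c·A = 8.54451 × 2.22248 × 3.654 = 69.3895 kN.

F ≈ 69.39 kN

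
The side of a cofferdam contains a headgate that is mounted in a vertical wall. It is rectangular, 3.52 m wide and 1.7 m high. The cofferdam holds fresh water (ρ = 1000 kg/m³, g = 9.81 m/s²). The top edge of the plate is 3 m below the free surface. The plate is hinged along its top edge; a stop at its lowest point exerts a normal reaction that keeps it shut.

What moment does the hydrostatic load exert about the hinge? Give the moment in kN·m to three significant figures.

M ≈ 206 kN·m

γ = ρg = 1000 × 9.81 = 9810 N/m³ = 9.81 kN/m³.
The centroid lies 1.7/2 = 0.85 m below the top edge, so the centroid depth is h_c = 3 + 0.85 = 3.85 m.
A = 3.52 × 1.7 = 5.984 m².
Resultant F = γ·h_c·A = 9.81 × 3.85 × 5.984 = 226.007 kN.
I_c = b·h³/12 = 3.52 × 1.7³/12 = 1.44115 m⁴.
Centre of pressure: y_p = y_c + I_c/(y_c·A) = 3.85 + 1.44115/(3.85 × 5.984) = 3.85 + 0.0625543 = 3.91255 m along the plane.
The resultant acts 0.85 + 0.0625543 = 0.912554 m (along the plate) below the hinge at the top edge, so the moment about the hinge is M = F × 0.912554 = 226.007 × 0.912554 = 206.244 kN·m.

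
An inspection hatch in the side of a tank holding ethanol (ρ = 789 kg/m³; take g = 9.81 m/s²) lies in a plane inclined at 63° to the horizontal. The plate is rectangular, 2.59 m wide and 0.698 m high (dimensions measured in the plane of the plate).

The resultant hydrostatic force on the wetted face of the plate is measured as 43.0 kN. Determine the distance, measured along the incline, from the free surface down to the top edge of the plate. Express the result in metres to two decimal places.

y_top ≈ 3.10 m

γ = ρg = 789 × 9.81 / 1000 = 7.74009 kN/m³.
A = 2.59 × 0.698 = 1.80782 m².
From F = γ·h_c·A, the centroid depth is h_c = 43.0/(7.74009 × 1.80782) = 3.07303 m.
Let θ = 63° be the plate's angle to the horizontal; measure y along the incline from where the plane meets the free surface. Vertical depth h = y·sinθ with sinθ = 0.891007.
Along the incline, y_c = h_c/sinθ = 3.07303/0.891007 = 3.44894 m.
The centroid lies 0.698/2 = 0.349 m below the top edge, so the top edge sits at y_top = 3.44894 − 0.349 = 3.09994 m along the incline.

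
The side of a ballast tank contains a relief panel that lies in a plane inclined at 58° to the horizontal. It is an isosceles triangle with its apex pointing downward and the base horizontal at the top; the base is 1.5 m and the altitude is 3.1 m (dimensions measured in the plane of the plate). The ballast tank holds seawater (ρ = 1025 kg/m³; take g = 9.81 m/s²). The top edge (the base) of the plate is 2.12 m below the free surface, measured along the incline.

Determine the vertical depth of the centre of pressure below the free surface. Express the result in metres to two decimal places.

γ = ρg = 1025 × 9.81 / 1000 = 10.05525 kN/m³.
Let θ = 58° be the plate's angle to the horizontal; measure y along the incline from where the plane meets the free surface. Vertical depth h = y·sinθ with sinθ = 0.848048.
With the apex down, the centroid sits h/3 = 3.1/3 = 1.03333 m below the base (the top edge), so y_c = 2.12 + 1.03333 = 3.15333 m and h_c = 3.15333 × 0.848048 = 2.67418 m.
A = ½ × 1.5 × 3.1 = 2.325 m².
Resultant F = γ·h_c·A = 10.05525 × 2.67418 × 2.325 = 62.5182 kN.
I_c = b·h³/36 = 1.5 × 3.1³/36 = 1.24129 m⁴.
Centre of pressure: y_p = y_c + I_c/(y_c·A) = 3.15333 + 1.24129/(3.15333 × 2.325) = 3.15333 + 0.169309 = 3.32264 m along the plane.
Vertically, h_p = y_p·sinθ = 3.32264 × 0.848048 = 2.81776 m.

h_p = 2.82 m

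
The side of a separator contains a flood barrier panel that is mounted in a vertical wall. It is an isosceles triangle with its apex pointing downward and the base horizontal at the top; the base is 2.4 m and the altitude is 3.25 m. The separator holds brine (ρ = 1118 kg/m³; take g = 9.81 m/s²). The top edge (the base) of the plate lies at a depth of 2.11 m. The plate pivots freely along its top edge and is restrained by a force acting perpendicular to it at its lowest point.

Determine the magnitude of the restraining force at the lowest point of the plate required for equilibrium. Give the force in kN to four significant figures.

P ≈ 53.25 kN

γ = ρg = 1118 × 9.81 / 1000 = 10.96758 kN/m³.
With the apex down, the centroid sits h/3 = 3.25/3 = 1.08333 m below the base (the top edge), so the centroid depth is h_c = 2.11 + 1.08333 = 3.19333 m.
A = ½ × 2.4 × 3.25 = 3.9 m².
Resultant F = γ·h_c·A = 10.96758 × 3.19333 × 3.9 = 136.59 kN.
I_c = b·h³/36 = 2.4 × 3.25³/36 = 2.28854 m⁴.
Centre of pressure: y_p = y_c + I_c/(y_c·A) = 3.19333 + 2.28854/(3.19333 × 3.9) = 3.19333 + 0.18376 = 3.37709 m along the plane.
The resultant acts 1.08333 + 0.18376 = 1.26709 m (along the plate) below the hinge at the top edge, so the moment about the hinge is M = F × 1.26709 = 136.59 × 1.26709 = 173.072 kN·m.
A normal force at the bottom, 3.25 m from the hinge, must supply this moment: P = 173.072/3.25 = 53.2529 kN.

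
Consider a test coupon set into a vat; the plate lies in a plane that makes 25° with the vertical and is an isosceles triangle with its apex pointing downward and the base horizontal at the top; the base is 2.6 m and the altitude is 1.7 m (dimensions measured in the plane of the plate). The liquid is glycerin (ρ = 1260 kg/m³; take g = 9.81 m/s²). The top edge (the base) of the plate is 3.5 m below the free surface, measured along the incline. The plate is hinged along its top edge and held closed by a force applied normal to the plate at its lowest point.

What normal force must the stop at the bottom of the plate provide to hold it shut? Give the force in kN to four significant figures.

P ≈ 35.90 kN

γ = ρg = 1260 × 9.81 / 1000 = 12.3606 kN/m³.
The plate makes 25° with the vertical, i.e. θ = 90° − 25° = 65° to the horizontal. Measuring y along the incline from the free-surface line, vertical depth h = y·sinθ with sinθ = 0.906308.
With the apex down, the centroid sits h/3 = 1.7/3 = 0.566667 m below the base (the top edge), so y_c = 3.5 + 0.566667 = 4.06667 m and h_c = 4.06667 × 0.906308 = 3.68566 m.
A = ½ × 2.6 × 1.7 = 2.21 m².
Resultant F = γ·h_c·A = 12.3606 × 3.68566 × 2.21 = 100.681 kN.
I_c = b·h³/36 = 2.6 × 1.7³/36 = 0.354828 m⁴.
Centre of pressure: y_p = y_c + I_c/(y_c·A) = 4.06667 + 0.354828/(4.06667 × 2.21) = 4.06667 + 0.0394809 = 4.10615 m along the plane.
The resultant acts 0.566667 + 0.0394809 = 0.606148 m (along the plate) below the hinge at the top edge, so the moment about the hinge is M = F × 0.606148 = 100.681 × 0.606148 = 61.0276 kN·m.
A normal force at the bottom, 1.7 m from the hinge, must supply this moment: P = 61.0276/1.7 = 35.8986 kN.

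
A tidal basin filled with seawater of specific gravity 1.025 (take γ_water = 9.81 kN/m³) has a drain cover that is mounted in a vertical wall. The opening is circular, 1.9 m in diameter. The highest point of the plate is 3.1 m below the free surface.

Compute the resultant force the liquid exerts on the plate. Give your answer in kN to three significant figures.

γ = 1.025 × 9.81 = 10.05525 kN/m³.
The centroid is at the centre, 0.95 m below the top of the plate, so the centroid depth is h_c = 3.1 + 0.95 = 4.05 m.
A = π(0.95)² = 2.83529 m².
Resultant F = γ·h_c·A = 10.05525 × 4.05 × 2.83529 = 115.464 kN.

F ≈ 115 kN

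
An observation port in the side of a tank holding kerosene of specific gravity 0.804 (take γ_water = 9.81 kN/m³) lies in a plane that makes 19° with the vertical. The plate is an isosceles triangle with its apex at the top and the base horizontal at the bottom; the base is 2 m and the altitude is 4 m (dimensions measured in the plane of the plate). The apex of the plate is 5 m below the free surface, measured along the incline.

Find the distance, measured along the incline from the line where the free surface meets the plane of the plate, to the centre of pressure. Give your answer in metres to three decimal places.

γ = 0.804 × 9.81 = 7.88724 kN/m³.
The plate makes 19° with the vertical, i.e. θ = 90° − 19° = 71° to the horizontal. Measuring y along the incline from the free-surface line, vertical depth h = y·sinθ with sinθ = 0.945519.
With the apex up, the centroid sits 2h/3 = 2 × 4/3 = 2.66667 m below the apex, so y_c = 5 + 2.66667 = 7.66667 m and h_c = 7.66667 × 0.945519 = 7.24898 m.
A = ½ × 2 × 4 = 4 m².
Resultant F = γ·h_c·A = 7.88724 × 7.24898 × 4 = 228.698 kN.
I_c = b·h³/36 = 2 × 4³/36 = 3.55556 m⁴.
Centre of pressure: y_p = y_c + I_c/(y_c·A) = 7.66667 + 3.55556/(7.66667 × 4) = 7.66667 + 0.115942 = 7.78261 m along the plane.

y_p = 7.783 m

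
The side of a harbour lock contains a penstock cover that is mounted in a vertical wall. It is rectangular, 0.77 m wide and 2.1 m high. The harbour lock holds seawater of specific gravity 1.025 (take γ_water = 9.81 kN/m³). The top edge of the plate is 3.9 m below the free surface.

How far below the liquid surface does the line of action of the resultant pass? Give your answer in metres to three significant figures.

γ = 1.025 × 9.81 = 10.05525 kN/m³.
The centroid lies 2.1/2 = 1.05 m below the top edge, so the centroid depth is h_c = 3.9 + 1.05 = 4.95 m.
A = 0.77 × 2.1 = 1.617 m².
Resultant F = γ·h_c·A = 10.05525 × 4.95 × 1.617 = 80.4837 kN.
I_c = b·h³/12 = 0.77 × 2.1³/12 = 0.594248 m⁴.
Centre of pressure: y_p = y_c + I_c/(y_c·A) = 4.95 + 0.594248/(4.95 × 1.617) = 4.95 + 0.0742425 = 5.02424 m along the plane.

h_p = 5.02 m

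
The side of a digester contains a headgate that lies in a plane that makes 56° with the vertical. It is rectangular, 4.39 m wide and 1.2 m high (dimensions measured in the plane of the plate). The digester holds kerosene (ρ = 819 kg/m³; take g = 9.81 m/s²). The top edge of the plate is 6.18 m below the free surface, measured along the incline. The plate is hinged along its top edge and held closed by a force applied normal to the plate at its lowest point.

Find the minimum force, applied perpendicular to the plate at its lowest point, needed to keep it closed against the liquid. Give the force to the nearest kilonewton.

γ = ρg = 819 × 9.81 / 1000 = 8.03439 kN/m³.
The plate makes 56° with the vertical, i.e. θ = 90° − 56° = 34° to the horizontal. Measuring y along the incline from the free-surface line, vertical depth h = y·sinθ with sinθ = 0.559193.
The centroid lies 1.2/2 = 0.6 m below the top edge, so y_c = 6.18 + 0.6 = 6.78 m and h_c = 6.78 × 0.559193 = 3.79133 m.
A = 4.39 × 1.2 = 5.268 m².
Resultant F = γ·h_c·A = 8.03439 × 3.79133 × 5.268 = 160.469 kN.
I_c = b·h³/12 = 4.39 × 1.2³/12 = 0.63216 m⁴.
Centre of pressure: y_p = y_c + I_c/(y_c·A) = 6.78 + 0.63216/(6.78 × 5.268) = 6.78 + 0.0176991 = 6.7977 m along the plane.
The resultant acts 0.6 + 0.0176991 = 0.617699 m (along the plate) below the hinge at the top edge, so the moment about the hinge is M = F × 0.617699 = 160.469 × 0.617699 = 99.1215 kN·m.
A normal force at the bottom, 1.2 m from the hinge, must supply this moment: P = 99.1215/1.2 = 82.6013 kN.

P ≈ 83 kN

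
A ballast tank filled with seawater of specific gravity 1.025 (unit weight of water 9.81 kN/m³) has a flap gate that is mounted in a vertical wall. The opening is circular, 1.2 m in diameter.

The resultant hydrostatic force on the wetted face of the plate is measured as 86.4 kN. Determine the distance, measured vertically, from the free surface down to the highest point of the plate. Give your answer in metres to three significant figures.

d_top ≈ 7.00 m

γ = 1.025 × 9.81 = 10.05525 kN/m³.
A = π(0.6)² = 1.13097 m².
From F = γ·h_c·A, the centroid depth is h_c = 86.4/(10.05525 × 1.13097) = 7.59748 m.
The centroid is at the centre, 0.6 m below the top of the plate, so the highest point sits at h_top = 7.59748 − 0.6 = 6.99748 m below the surface.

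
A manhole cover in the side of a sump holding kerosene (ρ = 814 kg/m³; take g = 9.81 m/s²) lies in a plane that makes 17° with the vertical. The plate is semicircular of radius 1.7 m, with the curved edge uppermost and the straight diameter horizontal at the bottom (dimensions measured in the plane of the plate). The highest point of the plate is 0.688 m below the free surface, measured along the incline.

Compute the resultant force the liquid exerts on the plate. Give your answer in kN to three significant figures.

γ = ρg = 814 × 9.81 / 1000 = 7.98534 kN/m³.
The plate makes 17° with the vertical, i.e. θ = 90° − 17° = 73° to the horizontal. Measuring y along the incline from the free-surface line, vertical depth h = y·sinθ with sinθ = 0.956305.
The centroid lies 4r/(3π) = 0.721502 m above the diameter, so r − 4r/(3π) = 1.7 − 0.721502 = 0.978498 m below the topmost point, so y_c = 0.688 + 0.978498 = 1.6665 m and h_c = 1.6665 × 0.956305 = 1.59368 m.
A = πr²/2 = π × 1.7²/2 = 4.5396 m².
Resultant F = γ·h_c·A = 7.98534 × 1.59368 × 4.5396 = 57.7713 kN.

F ≈ 57.8 kN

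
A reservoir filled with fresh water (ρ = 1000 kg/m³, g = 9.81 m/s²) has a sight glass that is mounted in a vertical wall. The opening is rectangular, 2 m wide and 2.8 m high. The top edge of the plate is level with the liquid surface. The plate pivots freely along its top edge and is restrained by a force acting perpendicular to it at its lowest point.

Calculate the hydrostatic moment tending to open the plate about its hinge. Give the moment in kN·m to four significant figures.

M ≈ 143.6 kN·m

γ = ρg = 1000 × 9.81 = 9810 N/m³ = 9.81 kN/m³.
The centroid lies 2.8/2 = 1.4 m below the top edge, so the centroid depth is h_c = 1.4 m.
A = 2 × 2.8 = 5.6 m².
Resultant F = γ·h_c·A = 9.81 × 1.4 × 5.6 = 76.9104 kN.
I_c = b·h³/12 = 2 × 2.8³/12 = 3.65867 m⁴.
Centre of pressure: y_p = y_c + I_c/(y_c·A) = 1.4 + 3.65867/(1.4 × 5.6) = 1.4 + 0.466667 = 1.86667 m along the plane.
The resultant acts 1.4 + 0.466667 = 1.86667 m (along the plate) below the hinge at the top edge, so the moment about the hinge is M = F × 1.86667 = 76.9104 × 1.86667 = 143.566 kN·m.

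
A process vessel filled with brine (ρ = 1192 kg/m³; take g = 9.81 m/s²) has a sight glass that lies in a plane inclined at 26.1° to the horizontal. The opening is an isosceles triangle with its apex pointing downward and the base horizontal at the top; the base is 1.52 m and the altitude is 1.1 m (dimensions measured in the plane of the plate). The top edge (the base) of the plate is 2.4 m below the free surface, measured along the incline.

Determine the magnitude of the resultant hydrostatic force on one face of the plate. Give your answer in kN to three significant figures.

γ = ρg = 1192 × 9.81 / 1000 = 11.69352 kN/m³.
Let θ = 26.1° be the plate's angle to the horizontal; measure y along the incline from where the plane meets the free surface. Vertical depth h = y·sinθ with sinθ = 0.439939.
With the apex down, the centroid sits h/3 = 1.1/3 = 0.366667 m below the base (the top edge), so y_c = 2.4 + 0.366667 = 2.76667 m and h_c = 2.76667 × 0.439939 = 1.21717 m.
A = ½ × 1.52 × 1.1 = 0.836 m².
Resultant F = γ·h_c·A = 11.69352 × 1.21717 × 0.836 = 11.8988 kN.

F ≈ 11.9 kN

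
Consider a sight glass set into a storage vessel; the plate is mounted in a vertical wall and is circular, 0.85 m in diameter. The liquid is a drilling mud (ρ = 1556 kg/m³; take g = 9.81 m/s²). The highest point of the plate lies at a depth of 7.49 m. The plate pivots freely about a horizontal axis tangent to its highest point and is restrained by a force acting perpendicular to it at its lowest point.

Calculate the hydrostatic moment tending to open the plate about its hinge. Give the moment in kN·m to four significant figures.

γ = ρg = 1556 × 9.81 / 1000 = 15.26436 kN/m³.
The centroid is at the centre, 0.425 m below the top of the plate, so the centroid depth is h_c = 7.49 + 0.425 = 7.915 m.
A = π(0.425)² = 0.56745 m².
Resultant F = γ·h_c·A = 15.26436 × 7.915 × 0.56745 = 68.5578 kN.
I_c = πr⁴/4 = π × 0.425⁴/4 = 0.0256239 m⁴.
Centre of pressure: y_p = y_c + I_c/(y_c·A) = 7.915 + 0.0256239/(7.915 × 0.56745) = 7.915 + 0.00570515 = 7.92071 m along the plane.
The resultant acts 0.425 + 0.00570515 = 0.430705 m (along the plate) below the hinge at the top edge, so the moment about the hinge is M = F × 0.430705 = 68.5578 × 0.430705 = 29.5282 kN·m.

M ≈ 29.53 kN·m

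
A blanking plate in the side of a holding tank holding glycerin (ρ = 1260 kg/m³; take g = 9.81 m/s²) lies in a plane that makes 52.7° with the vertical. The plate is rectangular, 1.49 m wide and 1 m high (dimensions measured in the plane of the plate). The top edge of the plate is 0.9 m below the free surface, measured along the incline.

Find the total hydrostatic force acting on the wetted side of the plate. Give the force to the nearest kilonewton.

γ = ρg = 1260 × 9.81 / 1000 = 12.3606 kN/m³.
The plate makes 52.7° with the vertical, i.e. θ = 90° − 52.7° = 37.3° to the horizontal. Measuring y along the incline from the free-surface line, vertical depth h = y·sinθ with sinθ = 0.605988.
The centroid lies 1/2 = 0.5 m below the top edge, so y_c = 0.9 + 0.5 = 1.4 m and h_c = 1.4 × 0.605988 = 0.848383 m.
A = 1.49 × 1 = 1.49 m².
Resultant F = γ·h_c·A = 12.3606 × 0.848383 × 1.49 = 15.6249 kN.

F ≈ 16 kN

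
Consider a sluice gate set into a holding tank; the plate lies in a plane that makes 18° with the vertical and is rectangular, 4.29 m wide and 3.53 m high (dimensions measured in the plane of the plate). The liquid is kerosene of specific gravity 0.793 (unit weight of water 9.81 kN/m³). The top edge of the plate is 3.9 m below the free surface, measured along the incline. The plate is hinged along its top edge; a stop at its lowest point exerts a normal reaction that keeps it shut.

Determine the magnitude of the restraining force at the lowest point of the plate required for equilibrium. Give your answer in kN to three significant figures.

P ≈ 350 kN

γ = 0.793 × 9.81 = 7.77933 kN/m³.
The plate makes 18° with the vertical, i.e. θ = 90° − 18° = 72° to the horizontal. Measuring y along the incline from the free-surface line, vertical depth h = y·sinθ with sinθ = 0.951057.
The centroid lies 3.53/2 = 1.765 m below the top edge, so y_c = 3.9 + 1.765 = 5.665 m and h_c = 5.665 × 0.951057 = 5.38774 m.
A = 4.29 × 3.53 = 15.1437 m².
Resultant F = γ·h_c·A = 7.77933 × 5.38774 × 15.1437 = 634.718 kN.
I_c = b·h³/12 = 4.29 × 3.53³/12 = 15.7253 m⁴.
Centre of pressure: y_p = y_c + I_c/(y_c·A) = 5.665 + 15.7253/(5.665 × 15.1437) = 5.665 + 0.183302 = 5.8483 m along the plane.
The resultant acts 1.765 + 0.183302 = 1.9483 m (along the plate) below the hinge at the top edge, so the moment about the hinge is M = F × 1.9483 = 634.718 × 1.9483 = 1236.62 kN·m.
A normal force at the bottom, 3.53 m from the hinge, must supply this moment: P = 1236.62/3.53 = 350.317 kN.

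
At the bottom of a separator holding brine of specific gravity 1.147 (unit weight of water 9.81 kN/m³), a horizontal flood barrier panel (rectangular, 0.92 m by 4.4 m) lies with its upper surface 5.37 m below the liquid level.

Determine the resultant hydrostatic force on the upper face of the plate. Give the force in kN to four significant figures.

γ = 1.147 × 9.81 = 11.25207 kN/m³.
The plate is horizontal, so pressure is uniform at p = γ·h = 11.25207 × 5.37 = 60.4236 kN/m².
A = 0.92 × 4.4 = 4.048 m².
F = p·A = 60.4236 × 4.048 = 244.595 kN.

F ≈ 244.6 kN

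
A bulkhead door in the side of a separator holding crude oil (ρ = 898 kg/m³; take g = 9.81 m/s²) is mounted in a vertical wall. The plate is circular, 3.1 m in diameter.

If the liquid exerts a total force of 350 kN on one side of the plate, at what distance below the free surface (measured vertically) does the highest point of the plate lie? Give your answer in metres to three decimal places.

d_top ≈ 3.714 m

γ = ρg = 898 × 9.81 / 1000 = 8.80938 kN/m³.
A = π(1.55)² = 7.54768 m².
From F = γ·h_c·A, the centroid depth is h_c = 350/(8.80938 × 7.54768) = 5.26392 m.
The centroid is at the centre, 1.55 m below the top of the plate, so the highest point sits at h_top = 5.26392 − 1.55 = 3.71392 m below the surface.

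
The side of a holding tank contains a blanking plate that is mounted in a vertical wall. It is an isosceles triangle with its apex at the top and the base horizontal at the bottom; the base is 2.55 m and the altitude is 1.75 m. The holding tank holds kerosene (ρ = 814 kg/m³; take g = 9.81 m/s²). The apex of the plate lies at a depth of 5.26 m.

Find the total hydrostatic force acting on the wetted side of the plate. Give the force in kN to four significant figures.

γ = ρg = 814 × 9.81 / 1000 = 7.98534 kN/m³.
With the apex up, the centroid sits 2h/3 = 2 × 1.75/3 = 1.16667 m below the apex, so the centroid depth is h_c = 5.26 + 1.16667 = 6.42667 m.
A = ½ × 2.55 × 1.75 = 2.23125 m².
Resultant F = γ·h_c·A = 7.98534 × 6.42667 × 2.23125 = 114.506 kN.

F ≈ 114.5 kN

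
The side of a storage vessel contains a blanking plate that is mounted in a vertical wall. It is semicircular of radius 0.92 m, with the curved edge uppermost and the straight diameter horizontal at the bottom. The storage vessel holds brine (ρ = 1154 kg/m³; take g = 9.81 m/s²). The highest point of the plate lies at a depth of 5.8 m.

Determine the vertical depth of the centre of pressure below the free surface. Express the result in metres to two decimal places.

h_p = 6.34 m

γ = ρg = 1154 × 9.81 / 1000 = 11.32074 kN/m³.
The centroid lies 4r/(3π) = 0.39046 m above the diameter, so r − 4r/(3π) = 0.92 − 0.39046 = 0.52954 m below the topmost point, so the centroid depth is h_c = 5.8 + 0.52954 = 6.32954 m.
A = πr²/2 = π × 0.92²/2 = 1.32952 m².
Resultant F = γ·h_c·A = 11.32074 × 6.32954 × 1.32952 = 95.2669 kN.
I_c = (π/8 − 8/(9π))·r⁴ = 0.109757 × 0.92⁴ = 0.0786291 m⁴.
Centre of pressure: y_p = y_c + I_c/(y_c·A) = 6.32954 + 0.0786291/(6.32954 × 1.32952) = 6.32954 + 0.00934364 = 6.33888 m along the plane.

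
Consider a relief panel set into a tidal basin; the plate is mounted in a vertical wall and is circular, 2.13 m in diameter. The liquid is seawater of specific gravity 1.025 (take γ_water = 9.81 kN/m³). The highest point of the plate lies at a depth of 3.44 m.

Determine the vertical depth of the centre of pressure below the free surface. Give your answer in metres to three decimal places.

γ = 1.025 × 9.81 = 10.05525 kN/m³.
The centroid is at the centre, 1.065 m below the top of the plate, so the centroid depth is h_c = 3.44 + 1.065 = 4.505 m.
A = π(1.065)² = 3.56327 m².
Resultant F = γ·h_c·A = 10.05525 × 4.505 × 3.56327 = 161.412 kN.
I_c = πr⁴/4 = π × 1.065⁴/4 = 1.01039 m⁴.
Centre of pressure: y_p = y_c + I_c/(y_c·A) = 4.505 + 1.01039/(4.505 × 3.56327) = 4.505 + 0.0629427 = 4.56794 m along the plane.

h_p = 4.568 m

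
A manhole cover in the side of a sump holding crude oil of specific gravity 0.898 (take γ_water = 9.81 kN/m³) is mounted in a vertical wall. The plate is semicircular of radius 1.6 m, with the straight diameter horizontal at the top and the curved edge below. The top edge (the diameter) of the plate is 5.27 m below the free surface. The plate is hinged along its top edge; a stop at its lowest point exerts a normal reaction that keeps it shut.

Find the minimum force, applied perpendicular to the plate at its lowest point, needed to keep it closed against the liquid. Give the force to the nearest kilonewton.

P ≈ 93 kN

γ = 0.898 × 9.81 = 8.80938 kN/m³.
The centroid of a semicircle lies 4r/(3π) = 0.679061 m from the diameter, here below the top edge, so the centroid depth is h_c = 5.27 + 0.679061 = 5.94906 m.
A = πr²/2 = π × 1.6²/2 = 4.02124 m².
Resultant F = γ·h_c·A = 8.80938 × 5.94906 × 4.02124 = 210.743 kN.
I_c = (π/8 − 8/(9π))·r⁴ = 0.109757 × 1.6⁴ = 0.719303 m⁴.
Centre of pressure: y_p = y_c + I_c/(y_c·A) = 5.94906 + 0.719303/(5.94906 × 4.02124) = 5.94906 + 0.0300679 = 5.97913 m along the plane.
The resultant acts 0.679061 + 0.0300679 = 0.709129 m (along the plate) below the hinge at the top edge, so the moment about the hinge is M = F × 0.709129 = 210.743 × 0.709129 = 149.444 kN·m.
A normal force at the bottom, 1.6 m from the hinge, must supply this moment: P = 149.444/1.6 = 93.4025 kN.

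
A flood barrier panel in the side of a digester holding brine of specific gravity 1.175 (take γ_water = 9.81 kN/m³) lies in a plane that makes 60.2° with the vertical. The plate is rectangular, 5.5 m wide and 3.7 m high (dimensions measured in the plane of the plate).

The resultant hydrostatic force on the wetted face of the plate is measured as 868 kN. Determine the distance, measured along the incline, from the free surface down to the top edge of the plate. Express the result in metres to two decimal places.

γ = 1.175 × 9.81 = 11.52675 kN/m³.
A = 5.5 × 3.7 = 20.35 m².
From F = γ·h_c·A, the centroid depth is h_c = 868/(11.52675 × 20.35) = 3.7004 m.
The plate makes 60.2° with the vertical, i.e. θ = 90° − 60.2° = 29.8° to the horizontal. Measuring y along the incline from the free-surface line, vertical depth h = y·sinθ with sinθ = 0.496974.
Along the incline, y_c = h_c/sinθ = 3.7004/0.496974 = 7.44586 m.
The centroid lies 3.7/2 = 1.85 m below the top edge, so the top edge sits at y_top = 7.44586 − 1.85 = 5.59586 m along the incline.

y_top ≈ 5.60 m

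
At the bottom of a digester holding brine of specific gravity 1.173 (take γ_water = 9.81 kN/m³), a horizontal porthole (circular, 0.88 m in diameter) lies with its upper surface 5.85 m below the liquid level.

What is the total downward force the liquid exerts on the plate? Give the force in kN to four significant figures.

F ≈ 40.94 kN

γ = 1.173 × 9.81 = 11.50713 kN/m³.
The plate is horizontal, so pressure is uniform at p = γ·h = 11.50713 × 5.85 = 67.3167 kN/m².
A = π(0.44)² = 0.608212 m².
F = p·A = 67.3167 × 0.608212 = 40.9428 kN.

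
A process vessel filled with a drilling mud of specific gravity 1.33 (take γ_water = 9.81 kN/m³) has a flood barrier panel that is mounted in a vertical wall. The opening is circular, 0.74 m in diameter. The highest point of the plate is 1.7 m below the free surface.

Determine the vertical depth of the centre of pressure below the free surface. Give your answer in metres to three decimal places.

h_p = 2.087 m

γ = 1.33 × 9.81 = 13.0473 kN/m³.
The centroid is at the centre, 0.37 m below the top of the plate, so the centroid depth is h_c = 1.7 + 0.37 = 2.07 m.
A = π(0.37)² = 0.430084 m².
Resultant F = γ·h_c·A = 13.0473 × 2.07 × 0.430084 = 11.6157 kN.
I_c = πr⁴/4 = π × 0.37⁴/4 = 0.0147196 m⁴.
Centre of pressure: y_p = y_c + I_c/(y_c·A) = 2.07 + 0.0147196/(2.07 × 0.430084) = 2.07 + 0.0165338 = 2.08653 m along the plane.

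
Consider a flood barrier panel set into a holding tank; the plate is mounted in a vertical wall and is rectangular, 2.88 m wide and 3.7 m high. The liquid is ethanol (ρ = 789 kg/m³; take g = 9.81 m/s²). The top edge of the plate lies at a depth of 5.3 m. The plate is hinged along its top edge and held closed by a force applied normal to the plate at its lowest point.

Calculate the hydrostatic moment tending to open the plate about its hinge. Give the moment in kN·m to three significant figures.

γ = ρg = 789 × 9.81 / 1000 = 7.74009 kN/m³.
The centroid lies 3.7/2 = 1.85 m below the top edge, so the centroid depth is h_c = 5.3 + 1.85 = 7.15 m.
A = 2.88 × 3.7 = 10.656 m².
Resultant F = γ·h_c·A = 7.74009 × 7.15 × 10.656 = 589.721 kN.
I_c = b·h³/12 = 2.88 × 3.7³/12 = 12.1567 m⁴.
Centre of pressure: y_p = y_c + I_c/(y_c·A) = 7.15 + 12.1567/(7.15 × 10.656) = 7.15 + 0.159557 = 7.30956 m along the plane.
The resultant acts 1.85 + 0.159557 = 2.00956 m (along the plate) below the hinge at the top edge, so the moment about the hinge is M = F × 2.00956 = 589.721 × 2.00956 = 1185.08 kN·m.

M ≈ 1190 kN·m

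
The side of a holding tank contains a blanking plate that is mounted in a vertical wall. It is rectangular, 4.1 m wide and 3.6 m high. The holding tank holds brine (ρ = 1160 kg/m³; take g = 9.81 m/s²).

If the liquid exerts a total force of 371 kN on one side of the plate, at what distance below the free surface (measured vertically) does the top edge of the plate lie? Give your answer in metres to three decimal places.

d_top ≈ 0.409 m

γ = ρg = 1160 × 9.81 / 1000 = 11.3796 kN/m³.
A = 4.1 × 3.6 = 14.76 m².
From F = γ·h_c·A, the centroid depth is h_c = 371/(11.3796 × 14.76) = 2.20882 m.
The centroid lies 3.6/2 = 1.8 m below the top edge, so the top edge sits at h_top = 2.20882 − 1.8 = 0.40882 m below the surface.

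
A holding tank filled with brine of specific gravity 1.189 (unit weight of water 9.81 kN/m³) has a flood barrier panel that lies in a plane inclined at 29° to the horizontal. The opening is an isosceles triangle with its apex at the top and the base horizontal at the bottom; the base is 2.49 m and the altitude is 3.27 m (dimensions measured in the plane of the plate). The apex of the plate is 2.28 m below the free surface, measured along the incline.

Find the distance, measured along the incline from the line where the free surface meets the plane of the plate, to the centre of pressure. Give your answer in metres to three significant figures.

γ = 1.189 × 9.81 = 11.66409 kN/m³.
Let θ = 29° be the plate's angle to the horizontal; measure y along the incline from where the plane meets the free surface. Vertical depth h = y·sinθ with sinθ = 0.484810.
With the apex up, the centroid sits 2h/3 = 2 × 3.27/3 = 2.18 m below the apex, so y_c = 2.28 + 2.18 = 4.46 m and h_c = 4.46 × 0.484810 = 2.16225 m.
A = ½ × 2.49 × 3.27 = 4.07115 m².
Resultant F = γ·h_c·A = 11.66409 × 2.16225 × 4.07115 = 102.677 kN.
I_c = b·h³/36 = 2.49 × 3.27³/36 = 2.41847 m⁴.
Centre of pressure: y_p = y_c + I_c/(y_c·A) = 4.46 + 2.41847/(4.46 × 4.07115) = 4.46 + 0.133195 = 4.59319 m along the plane.

y_p = 4.59 m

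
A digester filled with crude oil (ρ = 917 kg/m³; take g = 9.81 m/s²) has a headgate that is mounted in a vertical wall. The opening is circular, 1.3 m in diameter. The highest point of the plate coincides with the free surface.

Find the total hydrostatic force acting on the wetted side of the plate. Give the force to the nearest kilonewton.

F ≈ 8 kN

γ = ρg = 917 × 9.81 / 1000 = 8.99577 kN/m³.
The centroid is at the centre, 0.65 m below the top of the plate, so the centroid depth is h_c = 0.65 m.
A = π(0.65)² = 1.32732 m².
Resultant F = γ·h_c·A = 8.99577 × 0.65 × 1.32732 = 7.76117 kN.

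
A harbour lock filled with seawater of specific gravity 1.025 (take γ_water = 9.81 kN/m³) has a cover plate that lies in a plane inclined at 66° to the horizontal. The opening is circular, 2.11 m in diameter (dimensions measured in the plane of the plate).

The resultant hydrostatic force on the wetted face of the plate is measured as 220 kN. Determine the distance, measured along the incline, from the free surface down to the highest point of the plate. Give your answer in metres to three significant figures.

y_top ≈ 5.79 m

γ = 1.025 × 9.81 = 10.05525 kN/m³.
A = π(1.055)² = 3.49667 m².
From F = γ·h_c·A, the centroid depth is h_c = 220/(10.05525 × 3.49667) = 6.25713 m.
Let θ = 66° be the plate's angle to the horizontal; measure y along the incline from where the plane meets the free surface. Vertical depth h = y·sinθ with sinθ = 0.913545.
Along the incline, y_c = h_c/sinθ = 6.25713/0.913545 = 6.84928 m.
The centroid is at the centre, 1.055 m below the top of the plate, so the highest point sits at y_top = 6.84928 − 1.055 = 5.79428 m along the incline.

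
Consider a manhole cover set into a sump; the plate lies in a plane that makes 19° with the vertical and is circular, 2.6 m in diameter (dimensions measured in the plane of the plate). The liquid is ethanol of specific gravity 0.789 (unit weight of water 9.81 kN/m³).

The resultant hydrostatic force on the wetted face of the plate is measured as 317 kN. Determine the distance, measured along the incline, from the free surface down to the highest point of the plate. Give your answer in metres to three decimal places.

y_top ≈ 6.858 m

γ = 0.789 × 9.81 = 7.74009 kN/m³.
A = π(1.3)² = 5.30929 m².
From F = γ·h_c·A, the centroid depth is h_c = 317/(7.74009 × 5.30929) = 7.71395 m.
The plate makes 19° with the vertical, i.e. θ = 90° − 19° = 71° to the horizontal. Measuring y along the incline from the free-surface line, vertical depth h = y·sinθ with sinθ = 0.945519.
Along the incline, y_c = h_c/sinθ = 7.71395/0.945519 = 8.15843 m.
The centroid is at the centre, 1.3 m below the top of the plate, so the highest point sits at y_top = 8.15843 − 1.3 = 6.85843 m along the incline.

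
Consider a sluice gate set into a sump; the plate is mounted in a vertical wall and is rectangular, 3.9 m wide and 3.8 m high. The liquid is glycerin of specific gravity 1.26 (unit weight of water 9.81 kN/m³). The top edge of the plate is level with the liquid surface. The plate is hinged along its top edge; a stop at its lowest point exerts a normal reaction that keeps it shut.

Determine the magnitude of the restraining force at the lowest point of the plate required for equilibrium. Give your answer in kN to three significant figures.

γ = 1.26 × 9.81 = 12.3606 kN/m³.
The centroid lies 3.8/2 = 1.9 m below the top edge, so the centroid depth is h_c = 1.9 m.
A = 3.9 × 3.8 = 14.82 m².
Resultant F = γ·h_c·A = 12.3606 × 1.9 × 14.82 = 348.05 kN.
I_c = b·h³/12 = 3.9 × 3.8³/12 = 17.8334 m⁴.
Centre of pressure: y_p = y_c + I_c/(y_c·A) = 1.9 + 17.8334/(1.9 × 14.82) = 1.9 + 0.633333 = 2.53333 m along the plane.
The resultant acts 1.9 + 0.633333 = 2.53333 m (along the plate) below the hinge at the top edge, so the moment about the hinge is M = F × 2.53333 = 348.05 × 2.53333 = 881.726 kN·m.
A normal force at the bottom, 3.8 m from the hinge, must supply this moment: P = 881.726/3.8 = 232.033 kN.

P ≈ 232 kN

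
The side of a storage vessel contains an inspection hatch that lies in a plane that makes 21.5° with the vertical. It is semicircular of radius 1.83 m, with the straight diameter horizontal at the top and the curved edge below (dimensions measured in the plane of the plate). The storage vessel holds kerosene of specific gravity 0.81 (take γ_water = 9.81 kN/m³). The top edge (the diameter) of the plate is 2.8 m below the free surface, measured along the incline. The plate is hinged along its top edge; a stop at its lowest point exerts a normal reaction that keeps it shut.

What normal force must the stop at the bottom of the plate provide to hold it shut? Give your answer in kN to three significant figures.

γ = 0.81 × 9.81 = 7.9461 kN/m³.
The plate makes 21.5° with the vertical, i.e. θ = 90° − 21.5° = 68.5° to the horizontal. Measuring y along the incline from the free-surface line, vertical depth h = y·sinθ with sinθ = 0.930418.
The centroid of a semicircle lies 4r/(3π) = 0.776676 m from the diameter, here below the top edge, so y_c = 2.8 + 0.776676 = 3.57668 m and h_c = 3.57668 × 0.930418 = 3.32781 m.
A = πr²/2 = π × 1.83²/2 = 5.26044 m².
Resultant F = γ·h_c·A = 7.9461 × 3.32781 × 5.26044 = 139.102 kN.
I_c = (π/8 − 8/(9π))·r⁴ = 0.109757 × 1.83⁴ = 1.23094 m⁴.
Centre of pressure: y_p = y_c + I_c/(y_c·A) = 3.57668 + 1.23094/(3.57668 × 5.26044) = 3.57668 + 0.0654236 = 3.6421 m along the plane.
The resultant acts 0.776676 + 0.0654236 = 0.8421 m (along the plate) below the hinge at the top edge, so the moment about the hinge is M = F × 0.8421 = 139.102 × 0.8421 = 117.138 kN·m.
A normal force at the bottom, 1.83 m from the hinge, must supply this moment: P = 117.138/1.83 = 64.0098 kN.

P ≈ 64.0 kN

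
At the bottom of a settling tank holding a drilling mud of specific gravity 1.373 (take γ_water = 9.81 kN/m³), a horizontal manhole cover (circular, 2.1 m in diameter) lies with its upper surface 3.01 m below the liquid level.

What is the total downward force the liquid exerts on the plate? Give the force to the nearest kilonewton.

γ = 1.373 × 9.81 = 13.46913 kN/m³.
The plate is horizontal, so pressure is uniform at p = γ·h = 13.46913 × 3.01 = 40.5421 kN/m².
A = π(1.05)² = 3.46361 m².
F = p·A = 40.5421 × 3.46361 = 140.422 kN.

F ≈ 140 kN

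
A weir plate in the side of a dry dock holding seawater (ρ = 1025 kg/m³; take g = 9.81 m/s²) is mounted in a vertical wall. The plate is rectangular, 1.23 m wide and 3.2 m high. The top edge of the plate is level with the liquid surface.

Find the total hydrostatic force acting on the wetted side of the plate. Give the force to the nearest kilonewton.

F ≈ 63 kN

γ = ρg = 1025 × 9.81 / 1000 = 10.05525 kN/m³.
The centroid lies 3.2/2 = 1.6 m below the top edge, so the centroid depth is h_c = 1.6 m.
A = 1.23 × 3.2 = 3.936 m².
Resultant F = γ·h_c·A = 10.05525 × 1.6 × 3.936 = 63.3239 kN.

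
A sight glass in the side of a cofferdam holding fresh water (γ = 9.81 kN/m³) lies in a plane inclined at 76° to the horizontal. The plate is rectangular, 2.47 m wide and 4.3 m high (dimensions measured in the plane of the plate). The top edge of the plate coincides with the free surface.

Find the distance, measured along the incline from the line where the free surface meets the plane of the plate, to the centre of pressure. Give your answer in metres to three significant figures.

γ = 9.81 kN/m³.
Let θ = 76° be the plate's angle to the horizontal; measure y along the incline from where the plane meets the free surface. Vertical depth h = y·sinθ with sinθ = 0.970296.
The centroid lies 4.3/2 = 2.15 m below the top edge, so y_c = 2.15 m and h_c = 2.15 × 0.970296 = 2.08614 m.
A = 2.47 × 4.3 = 10.621 m².
Resultant F = γ·h_c·A = 9.81 × 2.08614 × 10.621 = 217.359 kN.
I_c = b·h³/12 = 2.47 × 4.3³/12 = 16.3652 m⁴.
Centre of pressure: y_p = y_c + I_c/(y_c·A) = 2.15 + 16.3652/(2.15 × 10.621) = 2.15 + 0.716667 = 2.86667 m along the plane.

y_p = 2.87 m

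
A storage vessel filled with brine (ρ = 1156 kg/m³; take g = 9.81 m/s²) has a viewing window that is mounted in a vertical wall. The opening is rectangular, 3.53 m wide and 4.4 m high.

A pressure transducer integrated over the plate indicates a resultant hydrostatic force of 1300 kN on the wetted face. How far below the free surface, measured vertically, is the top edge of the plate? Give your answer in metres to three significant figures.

d_top ≈ 5.18 m

γ = ρg = 1156 × 9.81 / 1000 = 11.34036 kN/m³.
A = 3.53 × 4.4 = 15.532 m².
From F = γ·h_c·A, the centroid depth is h_c = 1300/(11.34036 × 15.532) = 7.38056 m.
The centroid lies 4.4/2 = 2.2 m below the top edge, so the top edge sits at h_top = 7.38056 − 2.2 = 5.18056 m below the surface.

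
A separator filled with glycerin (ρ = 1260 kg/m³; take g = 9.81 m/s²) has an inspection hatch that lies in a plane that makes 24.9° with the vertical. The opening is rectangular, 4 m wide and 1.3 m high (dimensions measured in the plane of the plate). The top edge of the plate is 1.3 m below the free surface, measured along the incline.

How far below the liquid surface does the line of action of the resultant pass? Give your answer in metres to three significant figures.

γ = ρg = 1260 × 9.81 / 1000 = 12.3606 kN/m³.
The plate makes 24.9° with the vertical, i.e. θ = 90° − 24.9° = 65.1° to the horizontal. Measuring y along the incline from the free-surface line, vertical depth h = y·sinθ with sinθ = 0.907044.
The centroid lies 1.3/2 = 0.65 m below the top edge, so y_c = 1.3 + 0.65 = 1.95 m and h_c = 1.95 × 0.907044 = 1.76874 m.
A = 4 × 1.3 = 5.2 m².
Resultant F = γ·h_c·A = 12.3606 × 1.76874 × 5.2 = 113.686 kN.
I_c = b·h³/12 = 4 × 1.3³/12 = 0.732333 m⁴.
Centre of pressure: y_p = y_c + I_c/(y_c·A) = 1.95 + 0.732333/(1.95 × 5.2) = 1.95 + 0.0722222 = 2.02222 m along the plane.
Vertically, h_p = y_p·sinθ = 2.02222 × 0.907044 = 1.83424 m.

h_p = 1.83 m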